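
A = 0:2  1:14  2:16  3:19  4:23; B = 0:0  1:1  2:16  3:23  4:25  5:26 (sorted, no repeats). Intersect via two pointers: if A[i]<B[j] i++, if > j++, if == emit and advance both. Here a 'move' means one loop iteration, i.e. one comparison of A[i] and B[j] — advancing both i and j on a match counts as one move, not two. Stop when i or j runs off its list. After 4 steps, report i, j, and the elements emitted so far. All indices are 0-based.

i=0 j=0: 2>0, j++
i=0 j=1: 2>1, j++
i=0 j=2: 2<16, i++
i=1 j=2: 14<16, i++

i=2, j=2, emitted=[]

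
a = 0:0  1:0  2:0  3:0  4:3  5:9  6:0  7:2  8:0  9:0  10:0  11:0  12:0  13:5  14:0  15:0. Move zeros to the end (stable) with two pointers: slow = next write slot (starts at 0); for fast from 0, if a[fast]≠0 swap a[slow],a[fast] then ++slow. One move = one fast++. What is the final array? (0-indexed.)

slow=0 fast=0: a[fast]=0, fast++
slow=0 fast=1: a[fast]=0, fast++
slow=0 fast=2: a[fast]=0, fast++
slow=0 fast=3: a[fast]=0, fast++
slow=0 fast=4: a[fast]=3≠0 swap→a[0]=3, slow++,fast++
slow=1 fast=5: a[fast]=9≠0 swap→a[1]=9, slow++,fast++
slow=2 fast=6: a[fast]=0, fast++
slow=2 fast=7: a[fast]=2≠0 swap→a[2]=2, slow++,fast++
slow=3 fast=8: a[fast]=0, fast++
slow=3 fast=9: a[fast]=0, fast++
slow=3 fast=10: a[fast]=0, fast++
slow=3 fast=11: a[fast]=0, fast++
slow=3 fast=12: a[fast]=0, fast++
slow=3 fast=13: a[fast]=5≠0 swap→a[3]=5, slow++,fast++
slow=4 fast=14: a[fast]=0, fast++
slow=4 fast=15: a[fast]=0, fast++

[3, 9, 2, 5, 0, 0, 0, 0, 0, 0, 0, 0, 0, 0, 0, 0]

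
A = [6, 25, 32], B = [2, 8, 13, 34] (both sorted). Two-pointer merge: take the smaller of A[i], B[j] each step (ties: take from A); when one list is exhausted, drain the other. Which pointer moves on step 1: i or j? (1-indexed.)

j

i=1 j=1: A[i]=6>B[j]=2 take 2, j++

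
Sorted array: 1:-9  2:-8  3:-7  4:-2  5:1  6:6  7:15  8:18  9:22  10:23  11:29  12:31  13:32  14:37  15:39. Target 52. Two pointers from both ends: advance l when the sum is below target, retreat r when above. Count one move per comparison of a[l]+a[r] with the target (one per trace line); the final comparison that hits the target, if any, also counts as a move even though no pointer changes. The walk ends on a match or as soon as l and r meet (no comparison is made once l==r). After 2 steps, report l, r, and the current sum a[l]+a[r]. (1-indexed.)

[1,15] -9+39=30 <52 → l++
[2,15] -8+39=31 <52 → l++

l=3, r=15, sum=32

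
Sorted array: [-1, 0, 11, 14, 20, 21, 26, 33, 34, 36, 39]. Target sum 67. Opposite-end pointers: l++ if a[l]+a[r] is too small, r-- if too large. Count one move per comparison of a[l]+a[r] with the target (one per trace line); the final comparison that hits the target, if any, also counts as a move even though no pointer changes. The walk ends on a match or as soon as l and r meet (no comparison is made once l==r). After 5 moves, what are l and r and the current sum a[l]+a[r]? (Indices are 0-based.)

l=0 r=10: -1+39=38 <67, l++
l=1 r=10: 0+39=39 <67, l++
l=2 r=10: 11+39=50 <67, l++
l=3 r=10: 14+39=53 <67, l++
l=4 r=10: 20+39=59 <67, l++

l=5, r=10, sum=60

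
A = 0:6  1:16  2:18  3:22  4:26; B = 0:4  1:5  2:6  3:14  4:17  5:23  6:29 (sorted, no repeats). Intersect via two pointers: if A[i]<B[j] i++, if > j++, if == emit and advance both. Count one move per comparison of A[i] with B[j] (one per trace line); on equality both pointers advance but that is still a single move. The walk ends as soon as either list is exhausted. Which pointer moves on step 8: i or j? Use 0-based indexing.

i=0 j=0: 6>4, j++
i=0 j=1: 6>5, j++
i=0 j=2: 6==6 emit, i++,j++
i=1 j=3: 16>14, j++
i=1 j=4: 16<17, i++
i=2 j=4: 18>17, j++
i=2 j=5: 18<23, i++
i=3 j=5: 22<23, i++

i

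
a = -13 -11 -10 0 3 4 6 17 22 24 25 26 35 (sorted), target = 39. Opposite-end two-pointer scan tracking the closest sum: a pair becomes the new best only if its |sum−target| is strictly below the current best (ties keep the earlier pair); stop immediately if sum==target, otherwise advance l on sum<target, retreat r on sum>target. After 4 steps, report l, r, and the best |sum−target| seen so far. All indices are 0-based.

l=0 r=12: -13+35=22 d=17 *, l++
l=1 r=12: -11+35=24 d=15 *, l++
l=2 r=12: -10+35=25 d=14 *, l++
l=3 r=12: 0+35=35 d=4 *, l++

l=4, r=12, best |Δ|=4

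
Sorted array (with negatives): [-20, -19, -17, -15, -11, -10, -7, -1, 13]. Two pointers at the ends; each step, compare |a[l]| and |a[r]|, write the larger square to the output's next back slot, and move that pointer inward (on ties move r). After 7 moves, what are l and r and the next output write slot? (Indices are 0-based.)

l=6, r=7, next write slot=1

l=0 r=8: |-20|>|13| out[8]=400, l++
l=1 r=8: |-19|>|13| out[7]=361, l++
l=2 r=8: |-17|>|13| out[6]=289, l++
l=3 r=8: |-15|>|13| out[5]=225, l++
l=4 r=8: |-11|<=|13| out[4]=169, r--
l=4 r=7: |-11|>|-1| out[3]=121, l++
l=5 r=7: |-10|>|-1| out[2]=100, l++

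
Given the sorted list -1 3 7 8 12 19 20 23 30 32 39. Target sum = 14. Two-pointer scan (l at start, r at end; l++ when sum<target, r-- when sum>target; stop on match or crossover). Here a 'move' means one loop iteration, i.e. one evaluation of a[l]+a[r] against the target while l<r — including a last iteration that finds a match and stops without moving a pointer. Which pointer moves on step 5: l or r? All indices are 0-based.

r

l=0 r=10: -1+39=38 >14, r--
l=0 r=9: -1+32=31 >14, r--
l=0 r=8: -1+30=29 >14, r--
l=0 r=7: -1+23=22 >14, r--
l=0 r=6: -1+20=19 >14, r--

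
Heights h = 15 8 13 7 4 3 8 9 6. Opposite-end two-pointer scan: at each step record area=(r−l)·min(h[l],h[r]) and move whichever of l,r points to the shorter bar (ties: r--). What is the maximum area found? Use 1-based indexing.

l=1 r=9: min(15,6)*8=48 best=48 *, r--
l=1 r=8: min(15,9)*7=63 best=63 *, r--
l=1 r=7: min(15,8)*6=48 best=63, r--
l=1 r=6: min(15,3)*5=15 best=63, r--
l=1 r=5: min(15,4)*4=16 best=63, r--
l=1 r=4: min(15,7)*3=21 best=63, r--
l=1 r=3: min(15,13)*2=26 best=63, r--
l=1 r=2: min(15,8)*1=8 best=63, r--

max area = 63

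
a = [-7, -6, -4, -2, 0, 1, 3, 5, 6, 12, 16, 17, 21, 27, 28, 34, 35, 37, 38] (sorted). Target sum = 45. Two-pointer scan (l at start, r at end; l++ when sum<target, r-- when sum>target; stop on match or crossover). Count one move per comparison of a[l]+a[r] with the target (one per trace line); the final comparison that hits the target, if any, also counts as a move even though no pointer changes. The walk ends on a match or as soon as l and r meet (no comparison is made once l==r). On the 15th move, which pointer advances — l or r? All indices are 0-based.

l

l=0 r=18: -7+38=31 <45, l++
l=1 r=18: -6+38=32 <45, l++
l=2 r=18: -4+38=34 <45, l++
l=3 r=18: -2+38=36 <45, l++
l=4 r=18: 0+38=38 <45, l++
l=5 r=18: 1+38=39 <45, l++
l=6 r=18: 3+38=41 <45, l++
l=7 r=18: 5+38=43 <45, l++
l=8 r=18: 6+38=44 <45, l++
l=9 r=18: 12+38=50 >45, r--
l=9 r=17: 12+37=49 >45, r--
l=9 r=16: 12+35=47 >45, r--
l=9 r=15: 12+34=46 >45, r--
l=9 r=14: 12+28=40 <45, l++
l=10 r=14: 16+28=44 <45, l++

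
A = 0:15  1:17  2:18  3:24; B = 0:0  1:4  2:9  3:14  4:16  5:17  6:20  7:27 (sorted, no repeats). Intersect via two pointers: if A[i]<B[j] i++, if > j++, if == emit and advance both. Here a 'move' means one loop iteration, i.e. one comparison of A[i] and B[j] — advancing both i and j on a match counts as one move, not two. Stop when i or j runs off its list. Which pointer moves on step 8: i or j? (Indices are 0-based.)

[i=0,j=0] 15>0 → j++
[i=0,j=1] 15>4 → j++
[i=0,j=2] 15>9 → j++
[i=0,j=3] 15>14 → j++
[i=0,j=4] 15<16 → i++
[i=1,j=4] 17>16 → j++
[i=1,j=5] 17==17 emit → i++,j++
[i=2,j=6] 18<20 → i++

i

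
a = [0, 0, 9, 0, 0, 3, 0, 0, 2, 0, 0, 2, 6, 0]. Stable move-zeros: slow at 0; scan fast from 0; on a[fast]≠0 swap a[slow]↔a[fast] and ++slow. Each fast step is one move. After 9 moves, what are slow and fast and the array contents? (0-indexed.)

slow=0 fast=0: a[fast]=0, fast++
slow=0 fast=1: a[fast]=0, fast++
slow=0 fast=2: a[fast]=9≠0 swap→a[0]=9, slow++,fast++
slow=1 fast=3: a[fast]=0, fast++
slow=1 fast=4: a[fast]=0, fast++
slow=1 fast=5: a[fast]=3≠0 swap→a[1]=3, slow++,fast++
slow=2 fast=6: a[fast]=0, fast++
slow=2 fast=7: a[fast]=0, fast++
slow=2 fast=8: a[fast]=2≠0 swap→a[2]=2, slow++,fast++

slow=3, fast=9, a=[9, 3, 2, 0, 0, 0, 0, 0, 0, 0, 0, 2, 6, 0]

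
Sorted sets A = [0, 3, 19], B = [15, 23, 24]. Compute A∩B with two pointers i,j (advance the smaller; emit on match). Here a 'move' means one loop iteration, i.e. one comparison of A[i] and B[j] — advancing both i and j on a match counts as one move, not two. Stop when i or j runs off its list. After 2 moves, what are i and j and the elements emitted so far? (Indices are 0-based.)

i=2, j=0, emitted=[]

[i=0,j=0] 0<15 → i++
[i=1,j=0] 3<15 → i++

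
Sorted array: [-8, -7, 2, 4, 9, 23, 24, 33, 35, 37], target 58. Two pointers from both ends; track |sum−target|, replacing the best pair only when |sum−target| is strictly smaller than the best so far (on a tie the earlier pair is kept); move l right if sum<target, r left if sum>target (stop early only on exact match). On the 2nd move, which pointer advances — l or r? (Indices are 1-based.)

l

l=1 r=10: -8+37=29 d=29 *, l++
l=2 r=10: -7+37=30 d=28 *, l++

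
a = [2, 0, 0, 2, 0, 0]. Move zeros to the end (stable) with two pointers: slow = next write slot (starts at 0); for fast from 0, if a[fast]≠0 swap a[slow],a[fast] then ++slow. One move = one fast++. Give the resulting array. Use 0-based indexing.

[2, 2, 0, 0, 0, 0]

(s=0,f=0) a[fast]=2≠0 swap→a[0]=2 → slow++,fast++
(s=1,f=1) a[fast]=0 → fast++
(s=1,f=2) a[fast]=0 → fast++
(s=1,f=3) a[fast]=2≠0 swap→a[1]=2 → slow++,fast++
(s=2,f=4) a[fast]=0 → fast++
(s=2,f=5) a[fast]=0 → fast++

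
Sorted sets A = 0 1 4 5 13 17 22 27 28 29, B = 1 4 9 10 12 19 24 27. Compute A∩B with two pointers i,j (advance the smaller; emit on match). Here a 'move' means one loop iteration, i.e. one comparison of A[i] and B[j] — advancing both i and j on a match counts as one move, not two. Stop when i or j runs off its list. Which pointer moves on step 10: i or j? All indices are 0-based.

j

i=0 j=0: 0<1, i++
i=1 j=0: 1==1 emit, i++,j++
i=2 j=1: 4==4 emit, i++,j++
i=3 j=2: 5<9, i++
i=4 j=2: 13>9, j++
i=4 j=3: 13>10, j++
i=4 j=4: 13>12, j++
i=4 j=5: 13<19, i++
i=5 j=5: 17<19, i++
i=6 j=5: 22>19, j++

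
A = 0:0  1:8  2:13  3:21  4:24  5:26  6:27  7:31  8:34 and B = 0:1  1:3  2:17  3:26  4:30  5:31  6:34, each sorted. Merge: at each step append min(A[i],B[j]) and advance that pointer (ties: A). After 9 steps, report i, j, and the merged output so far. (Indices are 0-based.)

[i=0,j=0] A[i]=0<=B[j]=1 take 0 → i++
[i=1,j=0] A[i]=8>B[j]=1 take 1 → j++
[i=1,j=1] A[i]=8>B[j]=3 take 3 → j++
[i=1,j=2] A[i]=8<=B[j]=17 take 8 → i++
[i=2,j=2] A[i]=13<=B[j]=17 take 13 → i++
[i=3,j=2] A[i]=21>B[j]=17 take 17 → j++
[i=3,j=3] A[i]=21<=B[j]=26 take 21 → i++
[i=4,j=3] A[i]=24<=B[j]=26 take 24 → i++
[i=5,j=3] A[i]=26<=B[j]=26 take 26 → i++

i=6, j=3, merged so far=[0, 1, 3, 8, 13, 17, 21, 24, 26]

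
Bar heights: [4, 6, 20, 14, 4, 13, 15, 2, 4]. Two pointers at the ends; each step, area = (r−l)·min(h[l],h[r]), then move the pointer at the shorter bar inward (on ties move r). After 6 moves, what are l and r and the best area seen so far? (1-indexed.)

[1,9] min(4,4)*8=32 best=32 * → r--
[1,8] min(4,2)*7=14 best=32 → r--
[1,7] min(4,15)*6=24 best=32 → l++
[2,7] min(6,15)*5=30 best=32 → l++
[3,7] min(20,15)*4=60 best=60 * → r--
[3,6] min(20,13)*3=39 best=60 → r--

l=3, r=5, best area=60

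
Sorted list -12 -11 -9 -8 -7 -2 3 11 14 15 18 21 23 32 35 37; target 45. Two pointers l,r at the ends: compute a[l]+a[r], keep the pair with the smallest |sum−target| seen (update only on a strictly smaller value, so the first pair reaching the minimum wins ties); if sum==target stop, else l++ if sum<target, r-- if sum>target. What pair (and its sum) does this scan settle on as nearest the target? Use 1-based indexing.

[1,16] -12+37=25 d=20 * → l++
[2,16] -11+37=26 d=19 * → l++
[3,16] -9+37=28 d=17 * → l++
[4,16] -8+37=29 d=16 * → l++
[5,16] -7+37=30 d=15 * → l++
[6,16] -2+37=35 d=10 * → l++
[7,16] 3+37=40 d=5 * → l++
[8,16] 11+37=48 d=3 * → r--
[8,15] 11+35=46 d=1 * → r--
[8,14] 11+32=43 d=2 → l++
[9,14] 14+32=46 d=1 → r--
[9,13] 14+23=37 d=8 → l++
[10,13] 15+23=38 d=7 → l++
[11,13] 18+23=41 d=4 → l++
[12,13] 21+23=44 d=1 → l++

pair (11, 35) with sum 46 (|Δ|=1)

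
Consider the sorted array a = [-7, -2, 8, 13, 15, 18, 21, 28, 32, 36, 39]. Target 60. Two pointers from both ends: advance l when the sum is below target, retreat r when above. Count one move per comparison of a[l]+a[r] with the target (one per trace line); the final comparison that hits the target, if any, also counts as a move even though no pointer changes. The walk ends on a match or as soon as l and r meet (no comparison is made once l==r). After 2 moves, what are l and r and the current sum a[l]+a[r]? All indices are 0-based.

l=0 r=10: -7+39=32 <60, l++
l=1 r=10: -2+39=37 <60, l++

l=2, r=10, sum=47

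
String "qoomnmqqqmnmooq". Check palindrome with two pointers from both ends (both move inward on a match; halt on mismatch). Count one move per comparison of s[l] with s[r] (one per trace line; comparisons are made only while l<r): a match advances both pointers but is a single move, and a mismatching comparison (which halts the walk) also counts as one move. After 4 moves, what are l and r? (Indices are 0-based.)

[0,14] 'q'=='q' → l++,r--
[1,13] 'o'=='o' → l++,r--
[2,12] 'o'=='o' → l++,r--
[3,11] 'm'=='m' → l++,r--

l=4, r=10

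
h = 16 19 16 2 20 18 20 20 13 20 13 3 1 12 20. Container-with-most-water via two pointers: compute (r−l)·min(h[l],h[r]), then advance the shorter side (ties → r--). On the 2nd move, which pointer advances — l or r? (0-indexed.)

l

[0,14] min(16,20)*14=224 best=224 * → l++
[1,14] min(19,20)*13=247 best=247 * → l++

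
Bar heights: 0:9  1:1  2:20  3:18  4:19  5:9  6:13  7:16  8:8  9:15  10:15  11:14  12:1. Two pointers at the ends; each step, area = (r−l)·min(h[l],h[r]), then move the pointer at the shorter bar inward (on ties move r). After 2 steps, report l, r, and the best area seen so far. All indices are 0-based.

l=1, r=11, best area=99

[0,12] min(9,1)*12=12 best=12 * → r--
[0,11] min(9,14)*11=99 best=99 * → l++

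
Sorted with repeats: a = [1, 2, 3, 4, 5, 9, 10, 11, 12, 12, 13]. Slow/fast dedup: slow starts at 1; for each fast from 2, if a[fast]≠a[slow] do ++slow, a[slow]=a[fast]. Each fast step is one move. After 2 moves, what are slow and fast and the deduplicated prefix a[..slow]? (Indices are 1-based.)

slow=3, fast=4, prefix=[1, 2, 3]

slow=1 fast=2: a[fast]=2≠a[slow]=1 write a[2]=2, slow++,fast++
slow=2 fast=3: a[fast]=3≠a[slow]=2 write a[3]=3, slow++,fast++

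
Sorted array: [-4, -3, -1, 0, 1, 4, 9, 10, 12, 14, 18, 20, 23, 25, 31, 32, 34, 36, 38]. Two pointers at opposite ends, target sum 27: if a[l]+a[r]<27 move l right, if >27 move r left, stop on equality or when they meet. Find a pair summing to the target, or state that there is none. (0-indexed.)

(-4, 31)

l=0 r=18: -4+38=34 >27, r--
l=0 r=17: -4+36=32 >27, r--
l=0 r=16: -4+34=30 >27, r--
l=0 r=15: -4+32=28 >27, r--
l=0 r=14: -4+31=27, found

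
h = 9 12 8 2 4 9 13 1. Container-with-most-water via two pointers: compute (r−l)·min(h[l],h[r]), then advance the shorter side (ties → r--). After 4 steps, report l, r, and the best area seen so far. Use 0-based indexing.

l=3, r=6, best area=60

l=0 r=7: min(9,1)*7=7 best=7 *, r--
l=0 r=6: min(9,13)*6=54 best=54 *, l++
l=1 r=6: min(12,13)*5=60 best=60 *, l++
l=2 r=6: min(8,13)*4=32 best=60, l++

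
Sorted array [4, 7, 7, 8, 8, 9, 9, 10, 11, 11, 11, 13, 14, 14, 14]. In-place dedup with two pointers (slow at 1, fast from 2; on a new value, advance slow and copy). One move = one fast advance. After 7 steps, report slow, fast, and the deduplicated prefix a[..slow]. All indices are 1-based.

slow=5, fast=9, prefix=[4, 7, 8, 9, 10]

(s=1,f=2) a[fast]=7≠a[slow]=4 write a[2]=7 → slow++,fast++
(s=2,f=3) a[fast]=7=a[slow] dup → fast++
(s=2,f=4) a[fast]=8≠a[slow]=7 write a[3]=8 → slow++,fast++
(s=3,f=5) a[fast]=8=a[slow] dup → fast++
(s=3,f=6) a[fast]=9≠a[slow]=8 write a[4]=9 → slow++,fast++
(s=4,f=7) a[fast]=9=a[slow] dup → fast++
(s=4,f=8) a[fast]=10≠a[slow]=9 write a[5]=10 → slow++,fast++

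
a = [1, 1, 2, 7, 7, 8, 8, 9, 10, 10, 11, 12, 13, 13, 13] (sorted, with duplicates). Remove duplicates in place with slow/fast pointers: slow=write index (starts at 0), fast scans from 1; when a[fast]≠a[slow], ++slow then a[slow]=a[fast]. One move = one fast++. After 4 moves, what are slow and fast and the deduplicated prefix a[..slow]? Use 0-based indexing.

slow=0 fast=1: a[fast]=1=a[slow] dup, fast++
slow=0 fast=2: a[fast]=2≠a[slow]=1 write a[1]=2, slow++,fast++
slow=1 fast=3: a[fast]=7≠a[slow]=2 write a[2]=7, slow++,fast++
slow=2 fast=4: a[fast]=7=a[slow] dup, fast++

slow=2, fast=5, prefix=[1, 2, 7]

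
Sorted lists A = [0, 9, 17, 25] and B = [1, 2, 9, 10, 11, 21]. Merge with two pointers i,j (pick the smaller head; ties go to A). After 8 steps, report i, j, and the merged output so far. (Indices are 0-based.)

[i=0,j=0] A[i]=0<=B[j]=1 take 0 → i++
[i=1,j=0] A[i]=9>B[j]=1 take 1 → j++
[i=1,j=1] A[i]=9>B[j]=2 take 2 → j++
[i=1,j=2] A[i]=9<=B[j]=9 take 9 → i++
[i=2,j=2] A[i]=17>B[j]=9 take 9 → j++
[i=2,j=3] A[i]=17>B[j]=10 take 10 → j++
[i=2,j=4] A[i]=17>B[j]=11 take 11 → j++
[i=2,j=5] A[i]=17<=B[j]=21 take 17 → i++

i=3, j=5, merged so far=[0, 1, 2, 9, 9, 10, 11, 17]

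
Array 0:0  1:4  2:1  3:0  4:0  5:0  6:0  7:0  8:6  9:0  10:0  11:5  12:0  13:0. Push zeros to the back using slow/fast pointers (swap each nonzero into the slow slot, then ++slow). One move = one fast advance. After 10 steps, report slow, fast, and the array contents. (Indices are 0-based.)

slow=0 fast=0: a[fast]=0, fast++
slow=0 fast=1: a[fast]=4≠0 swap→a[0]=4, slow++,fast++
slow=1 fast=2: a[fast]=1≠0 swap→a[1]=1, slow++,fast++
slow=2 fast=3: a[fast]=0, fast++
slow=2 fast=4: a[fast]=0, fast++
slow=2 fast=5: a[fast]=0, fast++
slow=2 fast=6: a[fast]=0, fast++
slow=2 fast=7: a[fast]=0, fast++
slow=2 fast=8: a[fast]=6≠0 swap→a[2]=6, slow++,fast++
slow=3 fast=9: a[fast]=0, fast++

slow=3, fast=10, a=[4, 1, 6, 0, 0, 0, 0, 0, 0, 0, 0, 5, 0, 0]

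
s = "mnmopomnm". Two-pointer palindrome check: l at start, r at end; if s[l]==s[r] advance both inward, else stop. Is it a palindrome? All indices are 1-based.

palindrome

[1,9] 'm'=='m' → l++,r--
[2,8] 'n'=='n' → l++,r--
[3,7] 'm'=='m' → l++,r--
[4,6] 'o'=='o' → l++,r--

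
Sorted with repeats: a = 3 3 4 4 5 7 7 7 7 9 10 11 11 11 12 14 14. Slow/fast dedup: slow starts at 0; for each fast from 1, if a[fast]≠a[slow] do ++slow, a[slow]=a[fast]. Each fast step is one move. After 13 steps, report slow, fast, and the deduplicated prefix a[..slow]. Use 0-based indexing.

(s=0,f=1) a[fast]=3=a[slow] dup → fast++
(s=0,f=2) a[fast]=4≠a[slow]=3 write a[1]=4 → slow++,fast++
(s=1,f=3) a[fast]=4=a[slow] dup → fast++
(s=1,f=4) a[fast]=5≠a[slow]=4 write a[2]=5 → slow++,fast++
(s=2,f=5) a[fast]=7≠a[slow]=5 write a[3]=7 → slow++,fast++
(s=3,f=6) a[fast]=7=a[slow] dup → fast++
(s=3,f=7) a[fast]=7=a[slow] dup → fast++
(s=3,f=8) a[fast]=7=a[slow] dup → fast++
(s=3,f=9) a[fast]=9≠a[slow]=7 write a[4]=9 → slow++,fast++
(s=4,f=10) a[fast]=10≠a[slow]=9 write a[5]=10 → slow++,fast++
(s=5,f=11) a[fast]=11≠a[slow]=10 write a[6]=11 → slow++,fast++
(s=6,f=12) a[fast]=11=a[slow] dup → fast++
(s=6,f=13) a[fast]=11=a[slow] dup → fast++

slow=6, fast=14, prefix=[3, 4, 5, 7, 9, 10, 11]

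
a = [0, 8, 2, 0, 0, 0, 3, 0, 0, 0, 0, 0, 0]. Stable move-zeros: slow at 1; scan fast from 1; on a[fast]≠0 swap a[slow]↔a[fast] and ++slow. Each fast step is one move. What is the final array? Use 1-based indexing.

(s=1,f=1) a[fast]=0 → fast++
(s=1,f=2) a[fast]=8≠0 swap→a[1]=8 → slow++,fast++
(s=2,f=3) a[fast]=2≠0 swap→a[2]=2 → slow++,fast++
(s=3,f=4) a[fast]=0 → fast++
(s=3,f=5) a[fast]=0 → fast++
(s=3,f=6) a[fast]=0 → fast++
(s=3,f=7) a[fast]=3≠0 swap→a[3]=3 → slow++,fast++
(s=4,f=8) a[fast]=0 → fast++
(s=4,f=9) a[fast]=0 → fast++
(s=4,f=10) a[fast]=0 → fast++
(s=4,f=11) a[fast]=0 → fast++
(s=4,f=12) a[fast]=0 → fast++
(s=4,f=13) a[fast]=0 → fast++

[8, 2, 3, 0, 0, 0, 0, 0, 0, 0, 0, 0, 0]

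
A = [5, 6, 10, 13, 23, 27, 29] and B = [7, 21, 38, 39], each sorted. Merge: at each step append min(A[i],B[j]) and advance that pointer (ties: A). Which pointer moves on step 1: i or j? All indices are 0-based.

[i=0,j=0] A[i]=5<=B[j]=7 take 5 → i++

i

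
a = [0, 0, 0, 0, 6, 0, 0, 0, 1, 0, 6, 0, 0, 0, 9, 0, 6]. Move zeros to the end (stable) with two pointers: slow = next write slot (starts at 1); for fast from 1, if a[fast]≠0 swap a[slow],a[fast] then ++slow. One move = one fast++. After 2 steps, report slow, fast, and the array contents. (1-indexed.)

(s=1,f=1) a[fast]=0 → fast++
(s=1,f=2) a[fast]=0 → fast++

slow=1, fast=3, a=[0, 0, 0, 0, 6, 0, 0, 0, 1, 0, 6, 0, 0, 0, 9, 0, 6]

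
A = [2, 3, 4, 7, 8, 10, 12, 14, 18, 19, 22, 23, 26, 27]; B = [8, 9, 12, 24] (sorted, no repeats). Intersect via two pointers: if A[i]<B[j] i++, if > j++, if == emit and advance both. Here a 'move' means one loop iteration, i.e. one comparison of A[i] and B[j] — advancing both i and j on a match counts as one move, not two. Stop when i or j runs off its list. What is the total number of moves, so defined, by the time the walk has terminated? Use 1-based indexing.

i=1 j=1: 2<8, i++
i=2 j=1: 3<8, i++
i=3 j=1: 4<8, i++
i=4 j=1: 7<8, i++
i=5 j=1: 8==8 emit, i++,j++
i=6 j=2: 10>9, j++
i=6 j=3: 10<12, i++
i=7 j=3: 12==12 emit, i++,j++
i=8 j=4: 14<24, i++
i=9 j=4: 18<24, i++
i=10 j=4: 19<24, i++
i=11 j=4: 22<24, i++
i=12 j=4: 23<24, i++
i=13 j=4: 26>24, j++

14 moves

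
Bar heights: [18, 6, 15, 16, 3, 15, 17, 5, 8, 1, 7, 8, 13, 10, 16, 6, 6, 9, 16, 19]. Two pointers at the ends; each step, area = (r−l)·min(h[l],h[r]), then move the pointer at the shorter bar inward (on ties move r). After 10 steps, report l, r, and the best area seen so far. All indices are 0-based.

l=10, r=19, best area=342

l=0 r=19: min(18,19)*19=342 best=342 *, l++
l=1 r=19: min(6,19)*18=108 best=342, l++
l=2 r=19: min(15,19)*17=255 best=342, l++
l=3 r=19: min(16,19)*16=256 best=342, l++
l=4 r=19: min(3,19)*15=45 best=342, l++
l=5 r=19: min(15,19)*14=210 best=342, l++
l=6 r=19: min(17,19)*13=221 best=342, l++
l=7 r=19: min(5,19)*12=60 best=342, l++
l=8 r=19: min(8,19)*11=88 best=342, l++
l=9 r=19: min(1,19)*10=10 best=342, l++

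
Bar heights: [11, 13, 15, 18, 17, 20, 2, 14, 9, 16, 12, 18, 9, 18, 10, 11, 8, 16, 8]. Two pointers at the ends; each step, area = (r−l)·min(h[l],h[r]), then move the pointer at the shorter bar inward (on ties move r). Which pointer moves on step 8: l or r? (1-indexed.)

r

l=1 r=19: min(11,8)*18=144 best=144 *, r--
l=1 r=18: min(11,16)*17=187 best=187 *, l++
l=2 r=18: min(13,16)*16=208 best=208 *, l++
l=3 r=18: min(15,16)*15=225 best=225 *, l++
l=4 r=18: min(18,16)*14=224 best=225, r--
l=4 r=17: min(18,8)*13=104 best=225, r--
l=4 r=16: min(18,11)*12=132 best=225, r--
l=4 r=15: min(18,10)*11=110 best=225, r--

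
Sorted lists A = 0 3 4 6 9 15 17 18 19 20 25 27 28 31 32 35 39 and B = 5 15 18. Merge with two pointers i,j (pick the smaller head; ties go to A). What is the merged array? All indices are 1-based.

[0, 3, 4, 5, 6, 9, 15, 15, 17, 18, 18, 19, 20, 25, 27, 28, 31, 32, 35, 39]

[i=1,j=1] A[i]=0<=B[j]=5 take 0 → i++
[i=2,j=1] A[i]=3<=B[j]=5 take 3 → i++
[i=3,j=1] A[i]=4<=B[j]=5 take 4 → i++
[i=4,j=1] A[i]=6>B[j]=5 take 5 → j++
[i=4,j=2] A[i]=6<=B[j]=15 take 6 → i++
[i=5,j=2] A[i]=9<=B[j]=15 take 9 → i++
[i=6,j=2] A[i]=15<=B[j]=15 take 15 → i++
[i=7,j=2] A[i]=17>B[j]=15 take 15 → j++
[i=7,j=3] A[i]=17<=B[j]=18 take 17 → i++
[i=8,j=3] A[i]=18<=B[j]=18 take 18 → i++
[i=9,j=3] A[i]=19>B[j]=18 take 18 → j++
[i=9,j=4] B done, take A[i]=19 → i++
[i=10,j=4] B done, take A[i]=20 → i++
[i=11,j=4] B done, take A[i]=25 → i++
[i=12,j=4] B done, take A[i]=27 → i++
[i=13,j=4] B done, take A[i]=28 → i++
[i=14,j=4] B done, take A[i]=31 → i++
[i=15,j=4] B done, take A[i]=32 → i++
[i=16,j=4] B done, take A[i]=35 → i++
[i=17,j=4] B done, take A[i]=39 → i++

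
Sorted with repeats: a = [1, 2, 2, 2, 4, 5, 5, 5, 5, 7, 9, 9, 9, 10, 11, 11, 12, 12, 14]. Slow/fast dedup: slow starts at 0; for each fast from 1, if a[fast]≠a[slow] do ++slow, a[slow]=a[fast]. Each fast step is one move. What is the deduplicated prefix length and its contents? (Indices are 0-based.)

slow=0 fast=1: a[fast]=2≠a[slow]=1 write a[1]=2, slow++,fast++
slow=1 fast=2: a[fast]=2=a[slow] dup, fast++
slow=1 fast=3: a[fast]=2=a[slow] dup, fast++
slow=1 fast=4: a[fast]=4≠a[slow]=2 write a[2]=4, slow++,fast++
slow=2 fast=5: a[fast]=5≠a[slow]=4 write a[3]=5, slow++,fast++
slow=3 fast=6: a[fast]=5=a[slow] dup, fast++
slow=3 fast=7: a[fast]=5=a[slow] dup, fast++
slow=3 fast=8: a[fast]=5=a[slow] dup, fast++
slow=3 fast=9: a[fast]=7≠a[slow]=5 write a[4]=7, slow++,fast++
slow=4 fast=10: a[fast]=9≠a[slow]=7 write a[5]=9, slow++,fast++
slow=5 fast=11: a[fast]=9=a[slow] dup, fast++
slow=5 fast=12: a[fast]=9=a[slow] dup, fast++
slow=5 fast=13: a[fast]=10≠a[slow]=9 write a[6]=10, slow++,fast++
slow=6 fast=14: a[fast]=11≠a[slow]=10 write a[7]=11, slow++,fast++
slow=7 fast=15: a[fast]=11=a[slow] dup, fast++
slow=7 fast=16: a[fast]=12≠a[slow]=11 write a[8]=12, slow++,fast++
slow=8 fast=17: a[fast]=12=a[slow] dup, fast++
slow=8 fast=18: a[fast]=14≠a[slow]=12 write a[9]=14, slow++,fast++

length 10; prefix = [1, 2, 4, 5, 7, 9, 10, 11, 12, 14]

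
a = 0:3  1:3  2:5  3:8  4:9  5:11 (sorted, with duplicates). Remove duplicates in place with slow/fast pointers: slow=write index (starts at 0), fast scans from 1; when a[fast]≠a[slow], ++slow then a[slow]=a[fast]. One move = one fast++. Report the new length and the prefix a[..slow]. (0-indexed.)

length 5; prefix = [3, 5, 8, 9, 11]

slow=0 fast=1: a[fast]=3=a[slow] dup, fast++
slow=0 fast=2: a[fast]=5≠a[slow]=3 write a[1]=5, slow++,fast++
slow=1 fast=3: a[fast]=8≠a[slow]=5 write a[2]=8, slow++,fast++
slow=2 fast=4: a[fast]=9≠a[slow]=8 write a[3]=9, slow++,fast++
slow=3 fast=5: a[fast]=11≠a[slow]=9 write a[4]=11, slow++,fast++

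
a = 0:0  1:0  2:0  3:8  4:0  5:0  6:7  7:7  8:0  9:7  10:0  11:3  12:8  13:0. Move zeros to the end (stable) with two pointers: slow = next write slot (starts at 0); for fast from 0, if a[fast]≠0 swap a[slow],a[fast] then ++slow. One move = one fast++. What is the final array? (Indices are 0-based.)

(s=0,f=0) a[fast]=0 → fast++
(s=0,f=1) a[fast]=0 → fast++
(s=0,f=2) a[fast]=0 → fast++
(s=0,f=3) a[fast]=8≠0 swap→a[0]=8 → slow++,fast++
(s=1,f=4) a[fast]=0 → fast++
(s=1,f=5) a[fast]=0 → fast++
(s=1,f=6) a[fast]=7≠0 swap→a[1]=7 → slow++,fast++
(s=2,f=7) a[fast]=7≠0 swap→a[2]=7 → slow++,fast++
(s=3,f=8) a[fast]=0 → fast++
(s=3,f=9) a[fast]=7≠0 swap→a[3]=7 → slow++,fast++
(s=4,f=10) a[fast]=0 → fast++
(s=4,f=11) a[fast]=3≠0 swap→a[4]=3 → slow++,fast++
(s=5,f=12) a[fast]=8≠0 swap→a[5]=8 → slow++,fast++
(s=6,f=13) a[fast]=0 → fast++

[8, 7, 7, 7, 3, 8, 0, 0, 0, 0, 0, 0, 0, 0]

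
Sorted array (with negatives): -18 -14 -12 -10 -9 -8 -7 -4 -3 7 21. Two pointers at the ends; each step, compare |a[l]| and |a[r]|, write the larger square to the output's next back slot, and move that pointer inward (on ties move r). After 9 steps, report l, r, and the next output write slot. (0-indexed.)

l=0 r=10: |-18|<=|21| out[10]=441, r--
l=0 r=9: |-18|>|7| out[9]=324, l++
l=1 r=9: |-14|>|7| out[8]=196, l++
l=2 r=9: |-12|>|7| out[7]=144, l++
l=3 r=9: |-10|>|7| out[6]=100, l++
l=4 r=9: |-9|>|7| out[5]=81, l++
l=5 r=9: |-8|>|7| out[4]=64, l++
l=6 r=9: |-7|<=|7| out[3]=49, r--
l=6 r=8: |-7|>|-3| out[2]=49, l++

l=7, r=8, next write slot=1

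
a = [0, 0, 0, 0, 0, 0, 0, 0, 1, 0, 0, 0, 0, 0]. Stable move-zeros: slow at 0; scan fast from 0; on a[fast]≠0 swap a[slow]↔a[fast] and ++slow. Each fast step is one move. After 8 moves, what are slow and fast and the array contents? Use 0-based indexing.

(s=0,f=0) a[fast]=0 → fast++
(s=0,f=1) a[fast]=0 → fast++
(s=0,f=2) a[fast]=0 → fast++
(s=0,f=3) a[fast]=0 → fast++
(s=0,f=4) a[fast]=0 → fast++
(s=0,f=5) a[fast]=0 → fast++
(s=0,f=6) a[fast]=0 → fast++
(s=0,f=7) a[fast]=0 → fast++

slow=0, fast=8, a=[0, 0, 0, 0, 0, 0, 0, 0, 1, 0, 0, 0, 0, 0]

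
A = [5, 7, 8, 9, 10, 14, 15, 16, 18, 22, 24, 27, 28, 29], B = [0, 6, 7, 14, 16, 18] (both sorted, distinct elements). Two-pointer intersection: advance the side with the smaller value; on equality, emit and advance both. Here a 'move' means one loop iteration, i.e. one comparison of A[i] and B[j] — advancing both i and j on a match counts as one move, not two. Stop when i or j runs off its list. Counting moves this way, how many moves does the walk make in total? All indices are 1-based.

[i=1,j=1] 5>0 → j++
[i=1,j=2] 5<6 → i++
[i=2,j=2] 7>6 → j++
[i=2,j=3] 7==7 emit → i++,j++
[i=3,j=4] 8<14 → i++
[i=4,j=4] 9<14 → i++
[i=5,j=4] 10<14 → i++
[i=6,j=4] 14==14 emit → i++,j++
[i=7,j=5] 15<16 → i++
[i=8,j=5] 16==16 emit → i++,j++
[i=9,j=6] 18==18 emit → i++,j++

11 moves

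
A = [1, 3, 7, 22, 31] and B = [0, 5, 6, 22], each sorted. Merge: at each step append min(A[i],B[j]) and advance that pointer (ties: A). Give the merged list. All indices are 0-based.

[0, 1, 3, 5, 6, 7, 22, 22, 31]

i=0 j=0: A[i]=1>B[j]=0 take 0, j++
i=0 j=1: A[i]=1<=B[j]=5 take 1, i++
i=1 j=1: A[i]=3<=B[j]=5 take 3, i++
i=2 j=1: A[i]=7>B[j]=5 take 5, j++
i=2 j=2: A[i]=7>B[j]=6 take 6, j++
i=2 j=3: A[i]=7<=B[j]=22 take 7, i++
i=3 j=3: A[i]=22<=B[j]=22 take 22, i++
i=4 j=3: A[i]=31>B[j]=22 take 22, j++
i=4 j=4: B done, take A[i]=31, i++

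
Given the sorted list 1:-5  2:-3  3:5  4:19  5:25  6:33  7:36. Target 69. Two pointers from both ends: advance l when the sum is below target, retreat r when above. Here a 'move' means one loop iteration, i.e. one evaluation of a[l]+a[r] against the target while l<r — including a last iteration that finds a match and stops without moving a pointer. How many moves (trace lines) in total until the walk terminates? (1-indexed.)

l=1 r=7: -5+36=31 <69, l++
l=2 r=7: -3+36=33 <69, l++
l=3 r=7: 5+36=41 <69, l++
l=4 r=7: 19+36=55 <69, l++
l=5 r=7: 25+36=61 <69, l++
l=6 r=7: 33+36=69, found

6 moves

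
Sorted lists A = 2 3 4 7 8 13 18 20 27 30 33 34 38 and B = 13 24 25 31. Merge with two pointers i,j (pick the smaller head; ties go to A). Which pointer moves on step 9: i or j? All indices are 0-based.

i

i=0 j=0: A[i]=2<=B[j]=13 take 2, i++
i=1 j=0: A[i]=3<=B[j]=13 take 3, i++
i=2 j=0: A[i]=4<=B[j]=13 take 4, i++
i=3 j=0: A[i]=7<=B[j]=13 take 7, i++
i=4 j=0: A[i]=8<=B[j]=13 take 8, i++
i=5 j=0: A[i]=13<=B[j]=13 take 13, i++
i=6 j=0: A[i]=18>B[j]=13 take 13, j++
i=6 j=1: A[i]=18<=B[j]=24 take 18, i++
i=7 j=1: A[i]=20<=B[j]=24 take 20, i++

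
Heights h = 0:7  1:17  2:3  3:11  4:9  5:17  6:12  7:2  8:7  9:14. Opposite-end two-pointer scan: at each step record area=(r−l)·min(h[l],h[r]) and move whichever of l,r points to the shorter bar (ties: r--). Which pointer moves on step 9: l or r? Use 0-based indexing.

l=0 r=9: min(7,14)*9=63 best=63 *, l++
l=1 r=9: min(17,14)*8=112 best=112 *, r--
l=1 r=8: min(17,7)*7=49 best=112, r--
l=1 r=7: min(17,2)*6=12 best=112, r--
l=1 r=6: min(17,12)*5=60 best=112, r--
l=1 r=5: min(17,17)*4=68 best=112, r--
l=1 r=4: min(17,9)*3=27 best=112, r--
l=1 r=3: min(17,11)*2=22 best=112, r--
l=1 r=2: min(17,3)*1=3 best=112, r--

r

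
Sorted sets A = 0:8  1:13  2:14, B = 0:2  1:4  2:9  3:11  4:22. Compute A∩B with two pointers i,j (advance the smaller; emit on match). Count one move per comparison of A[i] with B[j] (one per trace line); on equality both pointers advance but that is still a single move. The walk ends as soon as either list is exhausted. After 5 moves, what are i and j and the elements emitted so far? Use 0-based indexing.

i=0 j=0: 8>2, j++
i=0 j=1: 8>4, j++
i=0 j=2: 8<9, i++
i=1 j=2: 13>9, j++
i=1 j=3: 13>11, j++

i=1, j=4, emitted=[]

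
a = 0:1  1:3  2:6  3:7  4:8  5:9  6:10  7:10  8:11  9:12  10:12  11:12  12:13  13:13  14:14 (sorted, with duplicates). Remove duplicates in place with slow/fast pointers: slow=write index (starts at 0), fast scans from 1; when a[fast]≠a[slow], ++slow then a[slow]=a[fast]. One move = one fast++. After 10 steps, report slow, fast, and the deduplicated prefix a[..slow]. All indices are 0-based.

slow=8, fast=11, prefix=[1, 3, 6, 7, 8, 9, 10, 11, 12]

(s=0,f=1) a[fast]=3≠a[slow]=1 write a[1]=3 → slow++,fast++
(s=1,f=2) a[fast]=6≠a[slow]=3 write a[2]=6 → slow++,fast++
(s=2,f=3) a[fast]=7≠a[slow]=6 write a[3]=7 → slow++,fast++
(s=3,f=4) a[fast]=8≠a[slow]=7 write a[4]=8 → slow++,fast++
(s=4,f=5) a[fast]=9≠a[slow]=8 write a[5]=9 → slow++,fast++
(s=5,f=6) a[fast]=10≠a[slow]=9 write a[6]=10 → slow++,fast++
(s=6,f=7) a[fast]=10=a[slow] dup → fast++
(s=6,f=8) a[fast]=11≠a[slow]=10 write a[7]=11 → slow++,fast++
(s=7,f=9) a[fast]=12≠a[slow]=11 write a[8]=12 → slow++,fast++
(s=8,f=10) a[fast]=12=a[slow] dup → fast++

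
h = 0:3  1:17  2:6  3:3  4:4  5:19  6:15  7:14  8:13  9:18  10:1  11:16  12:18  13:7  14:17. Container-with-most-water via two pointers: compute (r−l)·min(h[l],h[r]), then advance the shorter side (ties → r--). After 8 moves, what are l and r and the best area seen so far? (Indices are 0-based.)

l=5, r=11, best area=221

[0,14] min(3,17)*14=42 best=42 * → l++
[1,14] min(17,17)*13=221 best=221 * → r--
[1,13] min(17,7)*12=84 best=221 → r--
[1,12] min(17,18)*11=187 best=221 → l++
[2,12] min(6,18)*10=60 best=221 → l++
[3,12] min(3,18)*9=27 best=221 → l++
[4,12] min(4,18)*8=32 best=221 → l++
[5,12] min(19,18)*7=126 best=221 → r--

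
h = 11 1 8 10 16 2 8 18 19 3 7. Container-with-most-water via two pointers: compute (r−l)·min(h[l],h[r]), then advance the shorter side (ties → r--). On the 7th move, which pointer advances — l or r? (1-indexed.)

l

[1,11] min(11,7)*10=70 best=70 * → r--
[1,10] min(11,3)*9=27 best=70 → r--
[1,9] min(11,19)*8=88 best=88 * → l++
[2,9] min(1,19)*7=7 best=88 → l++
[3,9] min(8,19)*6=48 best=88 → l++
[4,9] min(10,19)*5=50 best=88 → l++
[5,9] min(16,19)*4=64 best=88 → l++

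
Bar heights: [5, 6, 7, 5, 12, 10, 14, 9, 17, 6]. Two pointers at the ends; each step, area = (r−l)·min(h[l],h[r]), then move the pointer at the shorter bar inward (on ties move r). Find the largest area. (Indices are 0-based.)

max area = 48

l=0 r=9: min(5,6)*9=45 best=45 *, l++
l=1 r=9: min(6,6)*8=48 best=48 *, r--
l=1 r=8: min(6,17)*7=42 best=48, l++
l=2 r=8: min(7,17)*6=42 best=48, l++
l=3 r=8: min(5,17)*5=25 best=48, l++
l=4 r=8: min(12,17)*4=48 best=48, l++
l=5 r=8: min(10,17)*3=30 best=48, l++
l=6 r=8: min(14,17)*2=28 best=48, l++
l=7 r=8: min(9,17)*1=9 best=48, l++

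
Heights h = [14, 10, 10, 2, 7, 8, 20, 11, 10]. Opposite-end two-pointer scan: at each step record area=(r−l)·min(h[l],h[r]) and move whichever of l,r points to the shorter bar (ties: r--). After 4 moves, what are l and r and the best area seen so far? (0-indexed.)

l=2, r=6, best area=84

[0,8] min(14,10)*8=80 best=80 * → r--
[0,7] min(14,11)*7=77 best=80 → r--
[0,6] min(14,20)*6=84 best=84 * → l++
[1,6] min(10,20)*5=50 best=84 → l++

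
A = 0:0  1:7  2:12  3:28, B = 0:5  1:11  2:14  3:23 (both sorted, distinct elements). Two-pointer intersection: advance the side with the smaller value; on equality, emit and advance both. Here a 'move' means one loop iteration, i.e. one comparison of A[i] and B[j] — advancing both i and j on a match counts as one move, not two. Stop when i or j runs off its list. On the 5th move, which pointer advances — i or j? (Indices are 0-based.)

i=0 j=0: 0<5, i++
i=1 j=0: 7>5, j++
i=1 j=1: 7<11, i++
i=2 j=1: 12>11, j++
i=2 j=2: 12<14, i++

i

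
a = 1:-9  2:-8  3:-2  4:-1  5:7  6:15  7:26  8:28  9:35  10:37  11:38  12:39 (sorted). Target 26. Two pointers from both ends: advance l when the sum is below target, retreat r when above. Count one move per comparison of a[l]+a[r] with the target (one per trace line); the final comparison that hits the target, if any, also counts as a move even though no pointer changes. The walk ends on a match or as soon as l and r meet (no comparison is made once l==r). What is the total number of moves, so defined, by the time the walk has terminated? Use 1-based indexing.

[1,12] -9+39=30 >26 → r--
[1,11] -9+38=29 >26 → r--
[1,10] -9+37=28 >26 → r--
[1,9] -9+35=26 → found

4 moves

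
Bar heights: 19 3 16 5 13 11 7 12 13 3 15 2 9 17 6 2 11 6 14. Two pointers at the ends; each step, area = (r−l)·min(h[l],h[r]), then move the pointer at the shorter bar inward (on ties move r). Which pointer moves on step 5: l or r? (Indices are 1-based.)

[1,19] min(19,14)*18=252 best=252 * → r--
[1,18] min(19,6)*17=102 best=252 → r--
[1,17] min(19,11)*16=176 best=252 → r--
[1,16] min(19,2)*15=30 best=252 → r--
[1,15] min(19,6)*14=84 best=252 → r--

r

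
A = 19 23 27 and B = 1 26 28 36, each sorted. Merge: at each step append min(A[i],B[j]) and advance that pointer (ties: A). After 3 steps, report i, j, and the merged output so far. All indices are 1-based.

i=3, j=2, merged so far=[1, 19, 23]

i=1 j=1: A[i]=19>B[j]=1 take 1, j++
i=1 j=2: A[i]=19<=B[j]=26 take 19, i++
i=2 j=2: A[i]=23<=B[j]=26 take 23, i++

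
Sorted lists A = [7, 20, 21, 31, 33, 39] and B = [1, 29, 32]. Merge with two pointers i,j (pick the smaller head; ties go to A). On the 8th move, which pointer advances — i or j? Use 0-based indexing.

i

[i=0,j=0] A[i]=7>B[j]=1 take 1 → j++
[i=0,j=1] A[i]=7<=B[j]=29 take 7 → i++
[i=1,j=1] A[i]=20<=B[j]=29 take 20 → i++
[i=2,j=1] A[i]=21<=B[j]=29 take 21 → i++
[i=3,j=1] A[i]=31>B[j]=29 take 29 → j++
[i=3,j=2] A[i]=31<=B[j]=32 take 31 → i++
[i=4,j=2] A[i]=33>B[j]=32 take 32 → j++
[i=4,j=3] B done, take A[i]=33 → i++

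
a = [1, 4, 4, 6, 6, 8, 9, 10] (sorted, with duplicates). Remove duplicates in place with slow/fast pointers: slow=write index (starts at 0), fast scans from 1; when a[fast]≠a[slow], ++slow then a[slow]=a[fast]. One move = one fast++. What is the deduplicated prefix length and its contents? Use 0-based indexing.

length 6; prefix = [1, 4, 6, 8, 9, 10]

slow=0 fast=1: a[fast]=4≠a[slow]=1 write a[1]=4, slow++,fast++
slow=1 fast=2: a[fast]=4=a[slow] dup, fast++
slow=1 fast=3: a[fast]=6≠a[slow]=4 write a[2]=6, slow++,fast++
slow=2 fast=4: a[fast]=6=a[slow] dup, fast++
slow=2 fast=5: a[fast]=8≠a[slow]=6 write a[3]=8, slow++,fast++
slow=3 fast=6: a[fast]=9≠a[slow]=8 write a[4]=9, slow++,fast++
slow=4 fast=7: a[fast]=10≠a[slow]=9 write a[5]=10, slow++,fast++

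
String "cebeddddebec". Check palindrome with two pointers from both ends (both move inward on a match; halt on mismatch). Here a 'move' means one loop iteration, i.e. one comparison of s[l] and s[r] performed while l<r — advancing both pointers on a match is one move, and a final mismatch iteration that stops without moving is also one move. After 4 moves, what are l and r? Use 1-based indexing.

l=5, r=8

[1,12] 'c'=='c' → l++,r--
[2,11] 'e'=='e' → l++,r--
[3,10] 'b'=='b' → l++,r--
[4,9] 'e'=='e' → l++,r--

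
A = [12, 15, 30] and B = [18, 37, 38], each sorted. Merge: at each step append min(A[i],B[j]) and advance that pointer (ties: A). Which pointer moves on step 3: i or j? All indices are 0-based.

j

[i=0,j=0] A[i]=12<=B[j]=18 take 12 → i++
[i=1,j=0] A[i]=15<=B[j]=18 take 15 → i++
[i=2,j=0] A[i]=30>B[j]=18 take 18 → j++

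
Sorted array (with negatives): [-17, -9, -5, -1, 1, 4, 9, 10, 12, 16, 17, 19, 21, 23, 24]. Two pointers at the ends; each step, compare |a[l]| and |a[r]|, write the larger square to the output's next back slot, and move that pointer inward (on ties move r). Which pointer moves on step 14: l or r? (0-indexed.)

l=0 r=14: |-17|<=|24| out[14]=576, r--
l=0 r=13: |-17|<=|23| out[13]=529, r--
l=0 r=12: |-17|<=|21| out[12]=441, r--
l=0 r=11: |-17|<=|19| out[11]=361, r--
l=0 r=10: |-17|<=|17| out[10]=289, r--
l=0 r=9: |-17|>|16| out[9]=289, l++
l=1 r=9: |-9|<=|16| out[8]=256, r--
l=1 r=8: |-9|<=|12| out[7]=144, r--
l=1 r=7: |-9|<=|10| out[6]=100, r--
l=1 r=6: |-9|<=|9| out[5]=81, r--
l=1 r=5: |-9|>|4| out[4]=81, l++
l=2 r=5: |-5|>|4| out[3]=25, l++
l=3 r=5: |-1|<=|4| out[2]=16, r--
l=3 r=4: |-1|<=|1| out[1]=1, r--

r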